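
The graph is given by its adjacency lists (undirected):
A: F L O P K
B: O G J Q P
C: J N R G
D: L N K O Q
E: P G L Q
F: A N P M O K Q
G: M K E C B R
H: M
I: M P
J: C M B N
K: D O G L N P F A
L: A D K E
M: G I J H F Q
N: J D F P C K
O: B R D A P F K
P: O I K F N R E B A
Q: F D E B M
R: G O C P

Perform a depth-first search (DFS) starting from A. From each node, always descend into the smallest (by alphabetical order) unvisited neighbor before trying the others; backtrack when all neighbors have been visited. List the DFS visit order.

Visit A
A → F
F → K
K → D
D → L
L → E
E → G
G → B
B → J
J → C
C → N
N → P
P → I
I → M
M → H
M → Q
P → O
O → R

A, F, K, D, L, E, G, B, J, C, N, P, I, M, H, Q, O, R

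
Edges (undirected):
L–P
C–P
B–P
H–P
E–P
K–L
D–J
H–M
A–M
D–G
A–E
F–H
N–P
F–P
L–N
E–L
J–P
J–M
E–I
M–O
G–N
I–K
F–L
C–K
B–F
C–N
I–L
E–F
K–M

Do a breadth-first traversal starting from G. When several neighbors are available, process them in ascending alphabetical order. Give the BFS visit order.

Visit G; enqueue D, N → queue [D, N]
Visit D; enqueue J → queue [N, J]
Visit N; enqueue C, L, P → queue [J, C, L, P]
Visit J; enqueue M → queue [C, L, P, M]
Visit C; enqueue K → queue [L, P, M, K]
Visit L; enqueue E, F, I → queue [P, M, K, E, F, I]
Visit P; enqueue B, H → queue [M, K, E, F, I, B, H]
Visit M; enqueue A, O → queue [K, E, F, I, B, H, A, O]
Visit K → queue [E, F, I, B, H, A, O]
Visit E → queue [F, I, B, H, A, O]
Visit F → queue [I, B, H, A, O]
Visit I → queue [B, H, A, O]
Visit B → queue [H, A, O]
Visit H → queue [A, O]
Visit A → queue [O]
Visit O → queue []

G, D, N, J, C, L, P, M, K, E, F, I, B, H, A, O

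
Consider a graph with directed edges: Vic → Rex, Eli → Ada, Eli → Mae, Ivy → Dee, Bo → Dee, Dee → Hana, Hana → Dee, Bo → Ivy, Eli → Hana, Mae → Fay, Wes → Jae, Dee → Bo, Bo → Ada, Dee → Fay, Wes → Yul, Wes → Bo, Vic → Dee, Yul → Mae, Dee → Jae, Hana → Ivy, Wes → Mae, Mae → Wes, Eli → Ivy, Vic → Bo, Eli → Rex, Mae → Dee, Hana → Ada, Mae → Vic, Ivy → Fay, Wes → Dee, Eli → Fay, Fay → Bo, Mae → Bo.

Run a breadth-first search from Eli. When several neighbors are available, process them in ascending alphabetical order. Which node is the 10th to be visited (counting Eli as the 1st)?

Visit Eli; enqueue Ada, Fay, Hana, Ivy, Mae, Rex → queue [Ada, Fay, Hana, Ivy, Mae, Rex]
Visit Ada → queue [Fay, Hana, Ivy, Mae, Rex]
Visit Fay; enqueue Bo → queue [Hana, Ivy, Mae, Rex, Bo]
Visit Hana; enqueue Dee → queue [Ivy, Mae, Rex, Bo, Dee]
Visit Ivy → queue [Mae, Rex, Bo, Dee]
Visit Mae; enqueue Vic, Wes → queue [Rex, Bo, Dee, Vic, Wes]
Visit Rex → queue [Bo, Dee, Vic, Wes]
Visit Bo → queue [Dee, Vic, Wes]
Visit Dee; enqueue Jae → queue [Vic, Wes, Jae]
Visit Vic → queue [Wes, Jae]
Visit Wes; enqueue Yul → queue [Jae, Yul]
Visit Jae → queue [Yul]
Visit Yul → queue []

Visit order: Eli, Ada, Fay, Hana, Ivy, Mae, Rex, Bo, Dee, Vic, Wes, Jae, Yul

Vic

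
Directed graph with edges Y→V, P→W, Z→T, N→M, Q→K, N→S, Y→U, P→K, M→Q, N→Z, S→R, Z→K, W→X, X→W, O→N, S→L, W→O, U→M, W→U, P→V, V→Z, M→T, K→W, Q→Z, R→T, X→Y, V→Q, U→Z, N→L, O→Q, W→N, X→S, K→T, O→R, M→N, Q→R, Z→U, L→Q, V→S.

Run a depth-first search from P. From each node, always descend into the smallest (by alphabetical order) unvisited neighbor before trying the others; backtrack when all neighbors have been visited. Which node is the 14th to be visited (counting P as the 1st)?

Visit P
P → K
K → T
K → W
W → N
N → L
L → Q
Q → R
Q → Z
Z → U
U → M
N → S
W → O
W → X
X → Y
Y → V

Visit order: P, K, T, W, N, L, Q, R, Z, U, M, S, O, X, Y, V

X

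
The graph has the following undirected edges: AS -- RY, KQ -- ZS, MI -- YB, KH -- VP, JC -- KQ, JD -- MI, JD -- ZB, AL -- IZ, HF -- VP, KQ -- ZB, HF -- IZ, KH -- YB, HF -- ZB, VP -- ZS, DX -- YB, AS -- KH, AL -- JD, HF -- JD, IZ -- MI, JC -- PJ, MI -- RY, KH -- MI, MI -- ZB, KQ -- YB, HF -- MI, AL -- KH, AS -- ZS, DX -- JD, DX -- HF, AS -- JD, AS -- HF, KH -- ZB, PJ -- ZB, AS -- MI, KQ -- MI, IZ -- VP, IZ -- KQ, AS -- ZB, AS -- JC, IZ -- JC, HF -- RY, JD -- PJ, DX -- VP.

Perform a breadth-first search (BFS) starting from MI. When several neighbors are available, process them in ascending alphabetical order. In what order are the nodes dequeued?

Visit MI; enqueue AS, HF, IZ, JD, KH, KQ, RY, YB, ZB → queue [AS, HF, IZ, JD, KH, KQ, RY, YB, ZB]
Visit AS; enqueue JC, ZS → queue [HF, IZ, JD, KH, KQ, RY, YB, ZB, JC, ZS]
Visit HF; enqueue DX, VP → queue [IZ, JD, KH, KQ, RY, YB, ZB, JC, ZS, DX, VP]
Visit IZ; enqueue AL → queue [JD, KH, KQ, RY, YB, ZB, JC, ZS, DX, VP, AL]
Visit JD; enqueue PJ → queue [KH, KQ, RY, YB, ZB, JC, ZS, DX, VP, AL, PJ]
Visit KH → queue [KQ, RY, YB, ZB, JC, ZS, DX, VP, AL, PJ]
Visit KQ → queue [RY, YB, ZB, JC, ZS, DX, VP, AL, PJ]
Visit RY → queue [YB, ZB, JC, ZS, DX, VP, AL, PJ]
Visit YB → queue [ZB, JC, ZS, DX, VP, AL, PJ]
Visit ZB → queue [JC, ZS, DX, VP, AL, PJ]
Visit JC → queue [ZS, DX, VP, AL, PJ]
Visit ZS → queue [DX, VP, AL, PJ]
Visit DX → queue [VP, AL, PJ]
Visit VP → queue [AL, PJ]
Visit AL → queue [PJ]
Visit PJ → queue []

MI → AS → HF → IZ → JD → KH → KQ → RY → YB → ZB → JC → ZS → DX → VP → AL → PJ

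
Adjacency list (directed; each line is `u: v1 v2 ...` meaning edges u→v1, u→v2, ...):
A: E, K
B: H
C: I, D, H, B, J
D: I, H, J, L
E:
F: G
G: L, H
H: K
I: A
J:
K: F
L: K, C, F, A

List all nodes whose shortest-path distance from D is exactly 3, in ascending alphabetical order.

Level 0: D
Level 1: H, I, J, L
Level 2: A, C, F, K
Level 3: B, E, G

B, E, G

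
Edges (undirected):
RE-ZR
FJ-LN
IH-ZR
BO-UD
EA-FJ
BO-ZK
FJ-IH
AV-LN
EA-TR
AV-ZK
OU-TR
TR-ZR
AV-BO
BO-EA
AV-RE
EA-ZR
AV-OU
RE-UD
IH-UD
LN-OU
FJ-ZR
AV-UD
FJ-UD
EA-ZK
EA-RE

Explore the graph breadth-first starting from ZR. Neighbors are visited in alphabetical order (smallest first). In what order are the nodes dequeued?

ZR EA FJ IH RE TR BO ZK LN UD AV OU

Visit ZR; enqueue EA, FJ, IH, RE, TR → queue [EA, FJ, IH, RE, TR]
Visit EA; enqueue BO, ZK → queue [FJ, IH, RE, TR, BO, ZK]
Visit FJ; enqueue LN, UD → queue [IH, RE, TR, BO, ZK, LN, UD]
Visit IH → queue [RE, TR, BO, ZK, LN, UD]
Visit RE; enqueue AV → queue [TR, BO, ZK, LN, UD, AV]
Visit TR; enqueue OU → queue [BO, ZK, LN, UD, AV, OU]
Visit BO → queue [ZK, LN, UD, AV, OU]
Visit ZK → queue [LN, UD, AV, OU]
Visit LN → queue [UD, AV, OU]
Visit UD → queue [AV, OU]
Visit AV → queue [OU]
Visit OU → queue []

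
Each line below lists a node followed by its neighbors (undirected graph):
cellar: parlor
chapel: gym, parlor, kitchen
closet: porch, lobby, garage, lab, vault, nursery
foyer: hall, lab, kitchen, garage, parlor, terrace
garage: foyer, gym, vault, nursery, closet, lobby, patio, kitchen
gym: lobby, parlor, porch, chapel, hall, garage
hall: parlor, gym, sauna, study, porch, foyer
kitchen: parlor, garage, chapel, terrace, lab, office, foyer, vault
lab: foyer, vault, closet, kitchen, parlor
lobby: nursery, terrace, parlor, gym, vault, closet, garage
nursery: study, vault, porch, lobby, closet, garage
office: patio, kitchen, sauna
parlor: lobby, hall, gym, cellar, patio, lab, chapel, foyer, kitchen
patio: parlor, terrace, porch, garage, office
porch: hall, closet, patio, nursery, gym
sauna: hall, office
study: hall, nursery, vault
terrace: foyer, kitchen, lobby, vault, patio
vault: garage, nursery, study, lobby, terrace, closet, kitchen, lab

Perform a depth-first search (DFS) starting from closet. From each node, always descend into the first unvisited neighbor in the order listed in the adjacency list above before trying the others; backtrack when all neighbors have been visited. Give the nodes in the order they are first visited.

closet porch hall parlor lobby nursery study vault garage foyer lab kitchen chapel gym terrace patio office sauna cellar

Visit closet
closet → porch
porch → hall
hall → parlor
parlor → lobby
lobby → nursery
nursery → study
study → vault
vault → garage
garage → foyer
foyer → lab
lab → kitchen
kitchen → chapel
chapel → gym
kitchen → terrace
terrace → patio
patio → office
office → sauna
parlor → cellar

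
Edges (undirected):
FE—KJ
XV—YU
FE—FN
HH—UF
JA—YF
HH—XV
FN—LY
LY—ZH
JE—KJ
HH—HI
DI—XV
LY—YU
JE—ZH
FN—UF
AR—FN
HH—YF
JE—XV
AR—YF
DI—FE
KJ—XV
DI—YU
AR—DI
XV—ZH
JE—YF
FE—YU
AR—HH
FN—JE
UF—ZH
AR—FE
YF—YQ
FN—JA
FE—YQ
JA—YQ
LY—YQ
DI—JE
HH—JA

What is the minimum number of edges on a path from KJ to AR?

2

Level 0: KJ
Level 1: FE, JE, XV
Level 2: AR, DI, FN, HH, YF, YQ, YU, ZH
Level 3: HI, JA, LY, UF
AR first appears at level 2.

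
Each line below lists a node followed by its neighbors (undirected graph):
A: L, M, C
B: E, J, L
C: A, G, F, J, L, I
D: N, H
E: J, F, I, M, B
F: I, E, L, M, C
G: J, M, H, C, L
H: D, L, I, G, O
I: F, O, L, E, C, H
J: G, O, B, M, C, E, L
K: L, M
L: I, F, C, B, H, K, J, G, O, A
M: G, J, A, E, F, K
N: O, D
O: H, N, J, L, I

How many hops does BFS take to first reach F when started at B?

2

Level 0: B
Level 1: E, J, L
Level 2: A, C, F, G, H, I, K, M, O
Level 3: D, N
F first appears at level 2.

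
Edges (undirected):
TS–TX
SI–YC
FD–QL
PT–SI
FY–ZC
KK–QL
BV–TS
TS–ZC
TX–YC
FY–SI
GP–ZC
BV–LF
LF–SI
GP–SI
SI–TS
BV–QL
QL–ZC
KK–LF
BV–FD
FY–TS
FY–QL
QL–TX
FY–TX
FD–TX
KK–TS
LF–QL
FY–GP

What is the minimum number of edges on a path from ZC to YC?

Level 0: ZC
Level 1: FY, GP, QL, TS
Level 2: BV, FD, KK, LF, SI, TX
Level 3: PT, YC
YC first appears at level 3.

3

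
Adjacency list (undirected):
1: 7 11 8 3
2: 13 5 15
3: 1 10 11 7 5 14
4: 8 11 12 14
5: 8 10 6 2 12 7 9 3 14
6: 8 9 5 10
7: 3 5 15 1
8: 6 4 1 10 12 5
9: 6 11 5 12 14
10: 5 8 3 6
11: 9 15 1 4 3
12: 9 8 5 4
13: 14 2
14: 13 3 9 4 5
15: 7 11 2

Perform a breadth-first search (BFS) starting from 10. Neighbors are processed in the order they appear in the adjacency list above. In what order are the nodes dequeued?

10, 5, 8, 3, 6, 2, 12, 7, 9, 14, 4, 1, 11, 13, 15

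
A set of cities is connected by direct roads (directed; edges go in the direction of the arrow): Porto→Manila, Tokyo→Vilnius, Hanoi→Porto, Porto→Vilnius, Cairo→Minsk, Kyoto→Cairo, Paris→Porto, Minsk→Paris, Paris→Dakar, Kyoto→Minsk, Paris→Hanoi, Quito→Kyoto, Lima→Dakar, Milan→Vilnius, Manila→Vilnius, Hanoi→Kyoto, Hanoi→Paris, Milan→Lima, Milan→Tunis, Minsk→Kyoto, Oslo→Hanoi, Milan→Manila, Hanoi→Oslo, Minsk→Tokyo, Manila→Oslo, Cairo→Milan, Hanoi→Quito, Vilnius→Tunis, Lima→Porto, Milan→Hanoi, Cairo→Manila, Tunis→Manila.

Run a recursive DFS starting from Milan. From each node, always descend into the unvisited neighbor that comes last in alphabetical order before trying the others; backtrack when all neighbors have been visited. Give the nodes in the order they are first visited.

Milan, Vilnius, Tunis, Manila, Oslo, Hanoi, Quito, Kyoto, Minsk, Tokyo, Paris, Porto, Dakar, Cairo, Lima

Visit Milan
Milan → Vilnius
Vilnius → Tunis
Tunis → Manila
Manila → Oslo
Oslo → Hanoi
Hanoi → Quito
Quito → Kyoto
Kyoto → Minsk
Minsk → Tokyo
Minsk → Paris
Paris → Porto
Paris → Dakar
Kyoto → Cairo
Milan → Lima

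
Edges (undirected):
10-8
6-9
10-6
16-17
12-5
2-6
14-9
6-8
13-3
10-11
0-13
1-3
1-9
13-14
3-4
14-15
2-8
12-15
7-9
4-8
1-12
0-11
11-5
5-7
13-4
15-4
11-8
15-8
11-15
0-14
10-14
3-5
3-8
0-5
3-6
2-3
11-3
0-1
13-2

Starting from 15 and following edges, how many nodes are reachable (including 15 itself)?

16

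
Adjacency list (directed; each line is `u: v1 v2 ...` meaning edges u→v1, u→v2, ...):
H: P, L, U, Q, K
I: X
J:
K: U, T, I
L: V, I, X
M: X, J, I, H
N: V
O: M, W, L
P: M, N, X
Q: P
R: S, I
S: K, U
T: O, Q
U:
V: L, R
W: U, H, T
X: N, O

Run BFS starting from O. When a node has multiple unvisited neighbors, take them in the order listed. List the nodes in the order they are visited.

O → M → W → L → X → J → I → H → U → T → V → N → P → Q → K → R → S

Visit O; enqueue M, W, L → queue [M, W, L]
Visit M; enqueue X, J, I, H → queue [W, L, X, J, I, H]
Visit W; enqueue U, T → queue [L, X, J, I, H, U, T]
Visit L; enqueue V → queue [X, J, I, H, U, T, V]
Visit X; enqueue N → queue [J, I, H, U, T, V, N]
Visit J → queue [I, H, U, T, V, N]
Visit I → queue [H, U, T, V, N]
Visit H; enqueue P, Q, K → queue [U, T, V, N, P, Q, K]
Visit U → queue [T, V, N, P, Q, K]
Visit T → queue [V, N, P, Q, K]
Visit V; enqueue R → queue [N, P, Q, K, R]
Visit N → queue [P, Q, K, R]
Visit P → queue [Q, K, R]
Visit Q → queue [K, R]
Visit K → queue [R]
Visit R; enqueue S → queue [S]
Visit S → queue []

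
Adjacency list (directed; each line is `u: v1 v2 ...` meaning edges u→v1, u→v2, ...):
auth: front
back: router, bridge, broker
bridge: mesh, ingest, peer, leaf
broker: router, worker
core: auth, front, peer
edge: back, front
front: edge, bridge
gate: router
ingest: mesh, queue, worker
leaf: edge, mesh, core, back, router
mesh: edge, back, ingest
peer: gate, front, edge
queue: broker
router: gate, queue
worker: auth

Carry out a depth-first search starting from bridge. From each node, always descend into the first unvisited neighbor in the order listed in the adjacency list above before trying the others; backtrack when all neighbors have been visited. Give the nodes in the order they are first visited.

Visit bridge
bridge → mesh
mesh → edge
edge → back
back → router
router → gate
router → queue
queue → broker
broker → worker
worker → auth
auth → front
mesh → ingest
bridge → peer
bridge → leaf
leaf → core

bridge mesh edge back router gate queue broker worker auth front ingest peer leaf core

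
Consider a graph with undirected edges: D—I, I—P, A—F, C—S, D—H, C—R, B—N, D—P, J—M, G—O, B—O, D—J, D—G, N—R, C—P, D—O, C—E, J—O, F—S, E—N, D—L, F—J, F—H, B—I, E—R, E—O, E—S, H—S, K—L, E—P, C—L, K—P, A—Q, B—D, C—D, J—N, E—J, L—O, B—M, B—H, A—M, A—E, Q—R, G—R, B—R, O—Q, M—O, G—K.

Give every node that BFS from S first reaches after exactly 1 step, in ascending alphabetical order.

C, E, F, H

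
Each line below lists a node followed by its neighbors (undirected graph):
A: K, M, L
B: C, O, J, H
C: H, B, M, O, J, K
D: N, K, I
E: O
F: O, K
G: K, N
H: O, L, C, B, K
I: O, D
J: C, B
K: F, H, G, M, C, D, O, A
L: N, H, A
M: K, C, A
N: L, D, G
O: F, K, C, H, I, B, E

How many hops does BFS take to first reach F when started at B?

2

Level 0: B
Level 1: C, H, J, O
Level 2: E, F, I, K, L, M
Level 3: A, D, G, N
F first appears at level 2.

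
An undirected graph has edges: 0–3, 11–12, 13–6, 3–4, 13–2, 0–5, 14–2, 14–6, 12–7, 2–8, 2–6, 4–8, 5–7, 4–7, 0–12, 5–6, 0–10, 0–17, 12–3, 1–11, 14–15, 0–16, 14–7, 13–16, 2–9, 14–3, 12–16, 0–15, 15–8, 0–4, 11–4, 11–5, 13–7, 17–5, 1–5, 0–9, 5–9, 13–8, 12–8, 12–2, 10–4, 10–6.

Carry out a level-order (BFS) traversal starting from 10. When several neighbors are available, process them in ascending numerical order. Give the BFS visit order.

Visit 10; enqueue 0, 4, 6 → queue [0, 4, 6]
Visit 0; enqueue 3, 5, 9, 12, 15, 16, 17 → queue [4, 6, 3, 5, 9, 12, 15, 16, 17]
Visit 4; enqueue 7, 8, 11 → queue [6, 3, 5, 9, 12, 15, 16, 17, 7, 8, 11]
Visit 6; enqueue 2, 13, 14 → queue [3, 5, 9, 12, 15, 16, 17, 7, 8, 11, 2, 13, 14]
Visit 3 → queue [5, 9, 12, 15, 16, 17, 7, 8, 11, 2, 13, 14]
Visit 5; enqueue 1 → queue [9, 12, 15, 16, 17, 7, 8, 11, 2, 13, 14, 1]
Visit 9 → queue [12, 15, 16, 17, 7, 8, 11, 2, 13, 14, 1]
Visit 12 → queue [15, 16, 17, 7, 8, 11, 2, 13, 14, 1]
Visit 15 → queue [16, 17, 7, 8, 11, 2, 13, 14, 1]
Visit 16 → queue [17, 7, 8, 11, 2, 13, 14, 1]
Visit 17 → queue [7, 8, 11, 2, 13, 14, 1]
Visit 7 → queue [8, 11, 2, 13, 14, 1]
Visit 8 → queue [11, 2, 13, 14, 1]
Visit 11 → queue [2, 13, 14, 1]
Visit 2 → queue [13, 14, 1]
Visit 13 → queue [14, 1]
Visit 14 → queue [1]
Visit 1 → queue []

10 -> 0 -> 4 -> 6 -> 3 -> 5 -> 9 -> 12 -> 15 -> 16 -> 17 -> 7 -> 8 -> 11 -> 2 -> 13 -> 14 -> 1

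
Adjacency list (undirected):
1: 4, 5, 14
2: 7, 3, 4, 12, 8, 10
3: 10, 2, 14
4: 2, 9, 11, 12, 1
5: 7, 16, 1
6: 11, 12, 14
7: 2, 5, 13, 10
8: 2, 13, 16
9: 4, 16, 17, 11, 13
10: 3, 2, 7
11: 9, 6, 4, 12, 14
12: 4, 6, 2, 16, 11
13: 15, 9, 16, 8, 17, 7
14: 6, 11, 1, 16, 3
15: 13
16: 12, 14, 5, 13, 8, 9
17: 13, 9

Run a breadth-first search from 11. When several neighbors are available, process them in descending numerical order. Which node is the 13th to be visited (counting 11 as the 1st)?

Visit 11; enqueue 14, 12, 9, 6, 4 → queue [14, 12, 9, 6, 4]
Visit 14; enqueue 16, 3, 1 → queue [12, 9, 6, 4, 16, 3, 1]
Visit 12; enqueue 2 → queue [9, 6, 4, 16, 3, 1, 2]
Visit 9; enqueue 17, 13 → queue [6, 4, 16, 3, 1, 2, 17, 13]
Visit 6 → queue [4, 16, 3, 1, 2, 17, 13]
Visit 4 → queue [16, 3, 1, 2, 17, 13]
Visit 16; enqueue 8, 5 → queue [3, 1, 2, 17, 13, 8, 5]
Visit 3; enqueue 10 → queue [1, 2, 17, 13, 8, 5, 10]
Visit 1 → queue [2, 17, 13, 8, 5, 10]
Visit 2; enqueue 7 → queue [17, 13, 8, 5, 10, 7]
Visit 17 → queue [13, 8, 5, 10, 7]
Visit 13; enqueue 15 → queue [8, 5, 10, 7, 15]
Visit 8 → queue [5, 10, 7, 15]
Visit 5 → queue [10, 7, 15]
Visit 10 → queue [7, 15]
Visit 7 → queue [15]
Visit 15 → queue []

Visit order: 11, 14, 12, 9, 6, 4, 16, 3, 1, 2, 17, 13, 8, 5, 10, 7, 15

8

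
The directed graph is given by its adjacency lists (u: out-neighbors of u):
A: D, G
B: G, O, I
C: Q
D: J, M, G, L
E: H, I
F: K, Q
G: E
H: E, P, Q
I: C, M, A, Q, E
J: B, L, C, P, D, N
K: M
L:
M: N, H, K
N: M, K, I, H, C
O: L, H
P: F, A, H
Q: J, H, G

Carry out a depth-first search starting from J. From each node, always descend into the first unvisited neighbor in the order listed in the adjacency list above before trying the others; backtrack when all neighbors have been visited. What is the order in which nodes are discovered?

J → B → G → E → H → P → F → K → M → N → I → C → Q → A → D → L → O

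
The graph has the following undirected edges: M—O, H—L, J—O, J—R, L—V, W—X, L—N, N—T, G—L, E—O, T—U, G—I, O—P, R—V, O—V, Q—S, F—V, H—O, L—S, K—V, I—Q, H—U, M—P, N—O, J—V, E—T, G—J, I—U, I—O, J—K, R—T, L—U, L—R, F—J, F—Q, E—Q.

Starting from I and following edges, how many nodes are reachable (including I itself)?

18

BFS from I visits: I, G, O, Q, U, J, L, E, H, M, N, P, V, F, S, T, K, R
Reachable nodes: 18 of 20 total.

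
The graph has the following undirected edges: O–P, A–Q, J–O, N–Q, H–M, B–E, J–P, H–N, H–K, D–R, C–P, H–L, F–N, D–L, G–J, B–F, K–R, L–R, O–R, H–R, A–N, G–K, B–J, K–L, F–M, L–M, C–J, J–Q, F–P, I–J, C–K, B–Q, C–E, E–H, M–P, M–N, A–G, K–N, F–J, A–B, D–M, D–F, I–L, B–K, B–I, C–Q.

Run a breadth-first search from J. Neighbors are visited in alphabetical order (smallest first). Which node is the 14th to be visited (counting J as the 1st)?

Visit J; enqueue B, C, F, G, I, O, P, Q → queue [B, C, F, G, I, O, P, Q]
Visit B; enqueue A, E, K → queue [C, F, G, I, O, P, Q, A, E, K]
Visit C → queue [F, G, I, O, P, Q, A, E, K]
Visit F; enqueue D, M, N → queue [G, I, O, P, Q, A, E, K, D, M, N]
Visit G → queue [I, O, P, Q, A, E, K, D, M, N]
Visit I; enqueue L → queue [O, P, Q, A, E, K, D, M, N, L]
Visit O; enqueue R → queue [P, Q, A, E, K, D, M, N, L, R]
Visit P → queue [Q, A, E, K, D, M, N, L, R]
Visit Q → queue [A, E, K, D, M, N, L, R]
Visit A → queue [E, K, D, M, N, L, R]
Visit E; enqueue H → queue [K, D, M, N, L, R, H]
Visit K → queue [D, M, N, L, R, H]
Visit D → queue [M, N, L, R, H]
Visit M → queue [N, L, R, H]
Visit N → queue [L, R, H]
Visit L → queue [R, H]
Visit R → queue [H]
Visit H → queue []

Visit order: J, B, C, F, G, I, O, P, Q, A, E, K, D, M, N, L, R, H

M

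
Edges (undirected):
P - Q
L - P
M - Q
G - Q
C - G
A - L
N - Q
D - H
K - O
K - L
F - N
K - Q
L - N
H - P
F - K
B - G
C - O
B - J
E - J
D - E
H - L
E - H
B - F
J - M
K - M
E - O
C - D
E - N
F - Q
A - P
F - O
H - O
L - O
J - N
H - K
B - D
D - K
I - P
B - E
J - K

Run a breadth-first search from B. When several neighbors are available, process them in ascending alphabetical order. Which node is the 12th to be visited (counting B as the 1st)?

Visit B; enqueue D, E, F, G, J → queue [D, E, F, G, J]
Visit D; enqueue C, H, K → queue [E, F, G, J, C, H, K]
Visit E; enqueue N, O → queue [F, G, J, C, H, K, N, O]
Visit F; enqueue Q → queue [G, J, C, H, K, N, O, Q]
Visit G → queue [J, C, H, K, N, O, Q]
Visit J; enqueue M → queue [C, H, K, N, O, Q, M]
Visit C → queue [H, K, N, O, Q, M]
Visit H; enqueue L, P → queue [K, N, O, Q, M, L, P]
Visit K → queue [N, O, Q, M, L, P]
Visit N → queue [O, Q, M, L, P]
Visit O → queue [Q, M, L, P]
Visit Q → queue [M, L, P]
Visit M → queue [L, P]
Visit L; enqueue A → queue [P, A]
Visit P; enqueue I → queue [A, I]
Visit A → queue [I]
Visit I → queue []

Visit order: B, D, E, F, G, J, C, H, K, N, O, Q, M, L, P, A, I

Q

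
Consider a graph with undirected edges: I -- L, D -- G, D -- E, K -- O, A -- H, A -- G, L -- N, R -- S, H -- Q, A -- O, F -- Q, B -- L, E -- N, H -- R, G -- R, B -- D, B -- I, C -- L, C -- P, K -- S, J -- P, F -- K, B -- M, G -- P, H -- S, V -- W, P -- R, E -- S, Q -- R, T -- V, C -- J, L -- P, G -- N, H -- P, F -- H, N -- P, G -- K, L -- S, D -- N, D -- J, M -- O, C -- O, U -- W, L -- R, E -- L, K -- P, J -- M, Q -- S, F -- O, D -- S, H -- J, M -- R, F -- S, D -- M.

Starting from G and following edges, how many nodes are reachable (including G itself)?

19

BFS from G visits: G, A, D, K, N, P, R, H, O, B, E, J, M, S, F, L, C, Q, I
Reachable nodes: 19 of 23 total.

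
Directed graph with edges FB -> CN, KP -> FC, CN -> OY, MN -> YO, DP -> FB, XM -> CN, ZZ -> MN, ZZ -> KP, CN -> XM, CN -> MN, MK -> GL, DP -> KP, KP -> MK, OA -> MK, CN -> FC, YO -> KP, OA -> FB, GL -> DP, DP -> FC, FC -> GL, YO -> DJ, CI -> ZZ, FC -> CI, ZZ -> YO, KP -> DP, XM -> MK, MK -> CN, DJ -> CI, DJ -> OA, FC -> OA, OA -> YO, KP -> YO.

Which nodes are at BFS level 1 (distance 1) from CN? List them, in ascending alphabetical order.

Level 0: CN
Level 1: FC, MN, OY, XM
Level 2: CI, GL, MK, OA, YO
Level 3: DJ, DP, FB, KP, ZZ

FC, MN, OY, XM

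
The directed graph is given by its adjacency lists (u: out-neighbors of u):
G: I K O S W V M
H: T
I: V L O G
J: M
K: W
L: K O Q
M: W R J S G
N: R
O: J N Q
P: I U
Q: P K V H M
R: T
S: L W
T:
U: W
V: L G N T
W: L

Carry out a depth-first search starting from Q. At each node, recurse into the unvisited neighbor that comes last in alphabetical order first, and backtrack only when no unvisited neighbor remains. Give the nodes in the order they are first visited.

Q -> V -> T -> N -> R -> L -> O -> J -> M -> W -> S -> G -> K -> I -> P -> U -> H

Visit Q
Q → V
V → T
V → N
N → R
V → L
L → O
O → J
J → M
M → W
M → S
M → G
G → K
G → I
Q → P
P → U
Q → H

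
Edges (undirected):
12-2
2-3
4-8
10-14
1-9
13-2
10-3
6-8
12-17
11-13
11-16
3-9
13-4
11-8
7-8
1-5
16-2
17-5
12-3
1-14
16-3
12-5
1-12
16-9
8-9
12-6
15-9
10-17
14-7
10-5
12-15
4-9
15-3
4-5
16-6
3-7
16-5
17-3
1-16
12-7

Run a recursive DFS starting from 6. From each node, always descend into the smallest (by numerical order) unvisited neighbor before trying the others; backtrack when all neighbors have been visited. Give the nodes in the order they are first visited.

6 8 4 5 1 9 3 2 12 7 14 10 17 15 13 11 16

Visit 6
6 → 8
8 → 4
4 → 5
5 → 1
1 → 9
9 → 3
3 → 2
2 → 12
12 → 7
7 → 14
14 → 10
10 → 17
12 → 15
2 → 13
13 → 11
11 → 16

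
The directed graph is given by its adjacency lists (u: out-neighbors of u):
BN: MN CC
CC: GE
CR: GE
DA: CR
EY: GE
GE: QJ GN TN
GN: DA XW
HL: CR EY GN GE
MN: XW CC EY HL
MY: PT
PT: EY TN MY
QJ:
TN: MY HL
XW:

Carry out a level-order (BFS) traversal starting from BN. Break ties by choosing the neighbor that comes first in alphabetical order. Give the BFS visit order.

Visit BN; enqueue CC, MN → queue [CC, MN]
Visit CC; enqueue GE → queue [MN, GE]
Visit MN; enqueue EY, HL, XW → queue [GE, EY, HL, XW]
Visit GE; enqueue GN, QJ, TN → queue [EY, HL, XW, GN, QJ, TN]
Visit EY → queue [HL, XW, GN, QJ, TN]
Visit HL; enqueue CR → queue [XW, GN, QJ, TN, CR]
Visit XW → queue [GN, QJ, TN, CR]
Visit GN; enqueue DA → queue [QJ, TN, CR, DA]
Visit QJ → queue [TN, CR, DA]
Visit TN; enqueue MY → queue [CR, DA, MY]
Visit CR → queue [DA, MY]
Visit DA → queue [MY]
Visit MY; enqueue PT → queue [PT]
Visit PT → queue []

BN -> CC -> MN -> GE -> EY -> HL -> XW -> GN -> QJ -> TN -> CR -> DA -> MY -> PT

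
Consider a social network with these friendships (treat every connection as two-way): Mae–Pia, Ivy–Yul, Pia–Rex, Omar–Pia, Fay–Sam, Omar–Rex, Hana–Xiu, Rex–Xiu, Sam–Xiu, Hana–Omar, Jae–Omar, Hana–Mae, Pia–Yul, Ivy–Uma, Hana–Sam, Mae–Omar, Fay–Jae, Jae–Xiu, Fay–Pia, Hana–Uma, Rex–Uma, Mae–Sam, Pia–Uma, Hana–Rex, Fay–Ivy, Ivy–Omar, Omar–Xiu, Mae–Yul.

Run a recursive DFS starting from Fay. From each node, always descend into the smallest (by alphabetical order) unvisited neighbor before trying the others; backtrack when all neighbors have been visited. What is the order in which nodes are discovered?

Visit Fay
Fay → Ivy
Ivy → Omar
Omar → Hana
Hana → Mae
Mae → Pia
Pia → Rex
Rex → Uma
Rex → Xiu
Xiu → Jae
Xiu → Sam
Pia → Yul

Fay → Ivy → Omar → Hana → Mae → Pia → Rex → Uma → Xiu → Jae → Sam → Yul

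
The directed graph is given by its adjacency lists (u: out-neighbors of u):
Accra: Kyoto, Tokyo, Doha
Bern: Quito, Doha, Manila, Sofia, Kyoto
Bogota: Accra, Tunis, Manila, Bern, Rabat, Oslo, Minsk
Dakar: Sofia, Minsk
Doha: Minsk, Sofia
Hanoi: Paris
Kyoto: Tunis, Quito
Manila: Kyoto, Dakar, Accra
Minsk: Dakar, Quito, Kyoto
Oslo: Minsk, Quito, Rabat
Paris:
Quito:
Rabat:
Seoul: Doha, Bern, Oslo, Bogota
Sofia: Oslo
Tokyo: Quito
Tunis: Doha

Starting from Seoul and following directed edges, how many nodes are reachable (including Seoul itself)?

15

BFS from Seoul visits: Seoul, Doha, Bern, Oslo, Bogota, Minsk, Sofia, Quito, Manila, Kyoto, Rabat, Accra, Tunis, Dakar, Tokyo
Reachable nodes: 15 of 17 total.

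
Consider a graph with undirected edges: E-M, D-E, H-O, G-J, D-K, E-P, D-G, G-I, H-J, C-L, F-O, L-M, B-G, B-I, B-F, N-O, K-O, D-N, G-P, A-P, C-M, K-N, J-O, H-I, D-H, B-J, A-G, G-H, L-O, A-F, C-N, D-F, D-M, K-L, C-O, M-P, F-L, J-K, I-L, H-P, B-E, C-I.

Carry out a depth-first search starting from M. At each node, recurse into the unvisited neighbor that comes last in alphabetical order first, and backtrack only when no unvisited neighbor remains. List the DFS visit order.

Visit M
M → P
P → H
H → O
O → N
N → K
K → L
L → I
I → G
G → J
J → B
B → F
F → D
D → E
F → A
I → C

M -> P -> H -> O -> N -> K -> L -> I -> G -> J -> B -> F -> D -> E -> A -> C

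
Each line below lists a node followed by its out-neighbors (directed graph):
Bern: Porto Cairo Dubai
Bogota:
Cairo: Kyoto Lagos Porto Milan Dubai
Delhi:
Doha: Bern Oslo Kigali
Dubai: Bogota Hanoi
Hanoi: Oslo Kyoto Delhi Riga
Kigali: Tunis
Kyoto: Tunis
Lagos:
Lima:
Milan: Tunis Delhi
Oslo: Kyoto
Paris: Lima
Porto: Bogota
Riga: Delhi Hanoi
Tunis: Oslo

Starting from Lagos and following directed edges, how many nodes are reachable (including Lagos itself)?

BFS from Lagos visits: Lagos
Reachable nodes: 1 of 17 total.

1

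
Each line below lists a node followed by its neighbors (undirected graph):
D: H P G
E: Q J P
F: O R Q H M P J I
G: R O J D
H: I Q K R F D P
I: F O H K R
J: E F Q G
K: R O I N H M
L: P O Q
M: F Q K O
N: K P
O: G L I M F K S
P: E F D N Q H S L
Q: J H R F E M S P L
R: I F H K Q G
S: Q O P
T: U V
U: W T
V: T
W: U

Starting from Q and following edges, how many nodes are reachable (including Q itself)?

16

BFS from Q visits: Q, E, F, H, J, L, M, P, R, S, I, O, D, K, G, N
Reachable nodes: 16 of 20 total.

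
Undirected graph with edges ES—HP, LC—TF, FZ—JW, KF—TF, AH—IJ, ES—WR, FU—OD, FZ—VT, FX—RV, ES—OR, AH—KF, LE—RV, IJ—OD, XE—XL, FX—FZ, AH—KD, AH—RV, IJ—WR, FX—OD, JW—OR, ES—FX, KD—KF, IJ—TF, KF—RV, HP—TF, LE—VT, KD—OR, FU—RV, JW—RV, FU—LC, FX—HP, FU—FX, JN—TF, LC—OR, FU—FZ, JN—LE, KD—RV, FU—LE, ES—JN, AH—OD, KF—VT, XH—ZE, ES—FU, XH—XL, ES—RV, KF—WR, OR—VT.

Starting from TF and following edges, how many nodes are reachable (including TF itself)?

19

BFS from TF visits: TF, LC, KF, JN, IJ, HP, OR, FU, WR, VT, RV, KD, AH, LE, ES, OD, FX, JW, FZ
Reachable nodes: 19 of 23 total.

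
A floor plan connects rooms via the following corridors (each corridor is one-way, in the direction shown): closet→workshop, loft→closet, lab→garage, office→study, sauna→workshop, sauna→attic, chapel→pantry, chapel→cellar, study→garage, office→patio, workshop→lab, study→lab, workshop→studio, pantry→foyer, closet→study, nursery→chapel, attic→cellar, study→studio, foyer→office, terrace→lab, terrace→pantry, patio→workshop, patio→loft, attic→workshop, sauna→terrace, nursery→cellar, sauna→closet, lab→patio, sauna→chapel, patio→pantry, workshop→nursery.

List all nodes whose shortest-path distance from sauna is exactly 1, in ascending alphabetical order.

Level 0: sauna
Level 1: attic, chapel, closet, terrace, workshop
Level 2: cellar, lab, nursery, pantry, studio, study
Level 3: foyer, garage, patio
Level 4: loft, office

attic, chapel, closet, terrace, workshop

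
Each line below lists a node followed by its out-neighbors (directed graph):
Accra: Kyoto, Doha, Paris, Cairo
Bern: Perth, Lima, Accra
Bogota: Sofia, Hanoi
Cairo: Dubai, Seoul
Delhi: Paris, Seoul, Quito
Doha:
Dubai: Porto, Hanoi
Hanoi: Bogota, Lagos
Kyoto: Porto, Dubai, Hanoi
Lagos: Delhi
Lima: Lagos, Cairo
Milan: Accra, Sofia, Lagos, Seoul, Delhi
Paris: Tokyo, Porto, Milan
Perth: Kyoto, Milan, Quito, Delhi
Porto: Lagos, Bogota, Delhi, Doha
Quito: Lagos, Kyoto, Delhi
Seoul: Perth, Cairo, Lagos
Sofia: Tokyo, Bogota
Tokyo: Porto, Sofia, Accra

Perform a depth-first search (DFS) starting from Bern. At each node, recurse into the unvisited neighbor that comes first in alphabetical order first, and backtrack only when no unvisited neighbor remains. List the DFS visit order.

Visit Bern
Bern → Accra
Accra → Cairo
Cairo → Dubai
Dubai → Hanoi
Hanoi → Bogota
Bogota → Sofia
Sofia → Tokyo
Tokyo → Porto
Porto → Delhi
Delhi → Paris
Paris → Milan
Milan → Lagos
Milan → Seoul
Seoul → Perth
Perth → Kyoto
Perth → Quito
Porto → Doha
Bern → Lima

Bern Accra Cairo Dubai Hanoi Bogota Sofia Tokyo Porto Delhi Paris Milan Lagos Seoul Perth Kyoto Quito Doha Lima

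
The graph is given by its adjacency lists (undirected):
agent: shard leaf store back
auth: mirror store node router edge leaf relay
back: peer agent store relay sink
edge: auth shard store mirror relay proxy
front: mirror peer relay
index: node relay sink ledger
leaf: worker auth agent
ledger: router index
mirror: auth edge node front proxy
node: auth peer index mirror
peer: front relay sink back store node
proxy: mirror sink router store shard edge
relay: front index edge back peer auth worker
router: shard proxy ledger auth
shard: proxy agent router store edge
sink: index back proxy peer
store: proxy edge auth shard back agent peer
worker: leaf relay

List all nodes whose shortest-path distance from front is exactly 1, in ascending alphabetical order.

Level 0: front
Level 1: mirror, peer, relay
Level 2: auth, back, edge, index, node, proxy, sink, store, worker
Level 3: agent, leaf, ledger, router, shard

mirror, peer, relay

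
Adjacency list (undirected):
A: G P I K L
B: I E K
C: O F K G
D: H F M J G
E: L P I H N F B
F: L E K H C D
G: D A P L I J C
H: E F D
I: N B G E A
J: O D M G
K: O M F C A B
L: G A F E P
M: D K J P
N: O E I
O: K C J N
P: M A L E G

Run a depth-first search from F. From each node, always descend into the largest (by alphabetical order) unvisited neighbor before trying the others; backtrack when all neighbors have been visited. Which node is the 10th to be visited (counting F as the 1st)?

J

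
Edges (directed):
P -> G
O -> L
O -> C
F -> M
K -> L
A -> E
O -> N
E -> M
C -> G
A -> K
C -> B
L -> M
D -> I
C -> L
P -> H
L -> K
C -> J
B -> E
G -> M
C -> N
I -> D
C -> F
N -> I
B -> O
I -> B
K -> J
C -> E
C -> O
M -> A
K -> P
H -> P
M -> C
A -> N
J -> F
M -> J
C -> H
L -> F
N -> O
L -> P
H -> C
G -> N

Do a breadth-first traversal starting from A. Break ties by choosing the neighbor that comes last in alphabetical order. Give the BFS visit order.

Visit A; enqueue N, K, E → queue [N, K, E]
Visit N; enqueue O, I → queue [K, E, O, I]
Visit K; enqueue P, L, J → queue [E, O, I, P, L, J]
Visit E; enqueue M → queue [O, I, P, L, J, M]
Visit O; enqueue C → queue [I, P, L, J, M, C]
Visit I; enqueue D, B → queue [P, L, J, M, C, D, B]
Visit P; enqueue H, G → queue [L, J, M, C, D, B, H, G]
Visit L; enqueue F → queue [J, M, C, D, B, H, G, F]
Visit J → queue [M, C, D, B, H, G, F]
Visit M → queue [C, D, B, H, G, F]
Visit C → queue [D, B, H, G, F]
Visit D → queue [B, H, G, F]
Visit B → queue [H, G, F]
Visit H → queue [G, F]
Visit G → queue [F]
Visit F → queue []

A, N, K, E, O, I, P, L, J, M, C, D, B, H, G, F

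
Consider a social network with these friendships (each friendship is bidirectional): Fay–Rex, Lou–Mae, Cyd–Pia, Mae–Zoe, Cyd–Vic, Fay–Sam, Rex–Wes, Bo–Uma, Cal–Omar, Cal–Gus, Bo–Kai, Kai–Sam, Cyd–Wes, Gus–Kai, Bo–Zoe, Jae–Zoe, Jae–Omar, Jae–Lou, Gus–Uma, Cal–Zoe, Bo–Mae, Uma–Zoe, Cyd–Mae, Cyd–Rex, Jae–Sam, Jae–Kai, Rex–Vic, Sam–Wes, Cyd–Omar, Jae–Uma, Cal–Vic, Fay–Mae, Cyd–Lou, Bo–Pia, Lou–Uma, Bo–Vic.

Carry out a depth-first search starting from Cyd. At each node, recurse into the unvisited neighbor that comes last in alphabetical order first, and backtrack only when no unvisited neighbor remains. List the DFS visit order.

Cyd, Wes, Sam, Kai, Jae, Zoe, Uma, Lou, Mae, Fay, Rex, Vic, Cal, Omar, Gus, Bo, Pia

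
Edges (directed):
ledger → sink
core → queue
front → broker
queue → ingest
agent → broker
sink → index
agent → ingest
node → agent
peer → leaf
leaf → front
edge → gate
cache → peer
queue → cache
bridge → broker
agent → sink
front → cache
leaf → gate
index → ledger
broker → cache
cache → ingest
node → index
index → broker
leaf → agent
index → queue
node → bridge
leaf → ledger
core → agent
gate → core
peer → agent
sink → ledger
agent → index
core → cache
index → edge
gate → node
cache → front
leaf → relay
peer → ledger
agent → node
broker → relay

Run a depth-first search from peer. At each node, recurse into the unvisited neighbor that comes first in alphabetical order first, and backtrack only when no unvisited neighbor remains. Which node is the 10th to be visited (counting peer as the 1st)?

gate

Visit peer
peer → agent
agent → broker
broker → cache
cache → front
cache → ingest
broker → relay
agent → index
index → edge
edge → gate
gate → core
core → queue
gate → node
node → bridge
index → ledger
ledger → sink
peer → leaf

Visit order: peer, agent, broker, cache, front, ingest, relay, index, edge, gate, core, queue, node, bridge, ledger, sink, leaf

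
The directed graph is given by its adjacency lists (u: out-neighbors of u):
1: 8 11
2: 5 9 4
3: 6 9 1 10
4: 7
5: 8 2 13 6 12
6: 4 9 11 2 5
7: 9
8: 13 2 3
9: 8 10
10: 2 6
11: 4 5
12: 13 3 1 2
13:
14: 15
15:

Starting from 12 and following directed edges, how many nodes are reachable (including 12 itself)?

13

BFS from 12 visits: 12, 13, 3, 2, 1, 10, 9, 6, 5, 4, 11, 8, 7
Reachable nodes: 13 of 15 total.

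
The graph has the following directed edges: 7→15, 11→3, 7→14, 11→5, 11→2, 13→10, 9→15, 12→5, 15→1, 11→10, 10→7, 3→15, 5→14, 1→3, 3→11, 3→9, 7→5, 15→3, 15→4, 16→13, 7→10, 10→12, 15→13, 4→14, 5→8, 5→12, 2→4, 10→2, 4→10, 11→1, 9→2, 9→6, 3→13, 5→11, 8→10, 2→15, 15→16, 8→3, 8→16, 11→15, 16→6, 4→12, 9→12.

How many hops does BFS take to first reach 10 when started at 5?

2

Level 0: 5
Level 1: 8, 11, 12, 14
Level 2: 1, 2, 3, 10, 15, 16
Level 3: 4, 6, 7, 9, 13
10 first appears at level 2.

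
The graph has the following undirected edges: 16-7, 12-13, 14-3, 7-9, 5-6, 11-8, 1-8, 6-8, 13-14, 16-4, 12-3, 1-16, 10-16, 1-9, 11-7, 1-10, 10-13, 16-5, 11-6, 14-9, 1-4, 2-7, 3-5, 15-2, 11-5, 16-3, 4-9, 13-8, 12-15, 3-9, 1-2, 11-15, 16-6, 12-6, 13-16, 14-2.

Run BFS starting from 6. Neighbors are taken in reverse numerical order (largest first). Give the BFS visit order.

6, 16, 12, 11, 8, 5, 13, 10, 7, 4, 3, 1, 15, 14, 9, 2

Visit 6; enqueue 16, 12, 11, 8, 5 → queue [16, 12, 11, 8, 5]
Visit 16; enqueue 13, 10, 7, 4, 3, 1 → queue [12, 11, 8, 5, 13, 10, 7, 4, 3, 1]
Visit 12; enqueue 15 → queue [11, 8, 5, 13, 10, 7, 4, 3, 1, 15]
Visit 11 → queue [8, 5, 13, 10, 7, 4, 3, 1, 15]
Visit 8 → queue [5, 13, 10, 7, 4, 3, 1, 15]
Visit 5 → queue [13, 10, 7, 4, 3, 1, 15]
Visit 13; enqueue 14 → queue [10, 7, 4, 3, 1, 15, 14]
Visit 10 → queue [7, 4, 3, 1, 15, 14]
Visit 7; enqueue 9, 2 → queue [4, 3, 1, 15, 14, 9, 2]
Visit 4 → queue [3, 1, 15, 14, 9, 2]
Visit 3 → queue [1, 15, 14, 9, 2]
Visit 1 → queue [15, 14, 9, 2]
Visit 15 → queue [14, 9, 2]
Visit 14 → queue [9, 2]
Visit 9 → queue [2]
Visit 2 → queue []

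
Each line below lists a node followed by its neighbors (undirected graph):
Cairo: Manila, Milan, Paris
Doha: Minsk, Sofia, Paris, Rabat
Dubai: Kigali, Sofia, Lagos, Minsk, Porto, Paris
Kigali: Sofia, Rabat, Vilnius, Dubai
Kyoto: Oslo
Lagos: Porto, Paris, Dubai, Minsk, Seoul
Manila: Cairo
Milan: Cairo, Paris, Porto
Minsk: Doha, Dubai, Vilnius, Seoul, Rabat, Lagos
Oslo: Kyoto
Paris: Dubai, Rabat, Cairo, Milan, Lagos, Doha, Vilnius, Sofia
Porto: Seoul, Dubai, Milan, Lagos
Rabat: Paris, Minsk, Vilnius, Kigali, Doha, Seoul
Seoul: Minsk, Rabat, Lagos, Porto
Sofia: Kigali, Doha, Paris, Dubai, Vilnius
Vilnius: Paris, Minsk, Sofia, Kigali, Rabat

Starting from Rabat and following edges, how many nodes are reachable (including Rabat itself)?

14

BFS from Rabat visits: Rabat, Paris, Minsk, Vilnius, Kigali, Doha, Seoul, Dubai, Cairo, Milan, Lagos, Sofia, Porto, Manila
Reachable nodes: 14 of 16 total.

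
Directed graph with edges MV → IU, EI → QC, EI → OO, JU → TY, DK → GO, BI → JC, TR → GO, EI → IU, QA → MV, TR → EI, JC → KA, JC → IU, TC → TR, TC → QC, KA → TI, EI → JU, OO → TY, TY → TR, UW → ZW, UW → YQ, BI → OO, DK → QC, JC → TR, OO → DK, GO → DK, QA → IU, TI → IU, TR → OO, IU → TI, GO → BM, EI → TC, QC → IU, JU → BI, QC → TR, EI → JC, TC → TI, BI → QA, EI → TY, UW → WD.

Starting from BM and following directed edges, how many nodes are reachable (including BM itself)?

1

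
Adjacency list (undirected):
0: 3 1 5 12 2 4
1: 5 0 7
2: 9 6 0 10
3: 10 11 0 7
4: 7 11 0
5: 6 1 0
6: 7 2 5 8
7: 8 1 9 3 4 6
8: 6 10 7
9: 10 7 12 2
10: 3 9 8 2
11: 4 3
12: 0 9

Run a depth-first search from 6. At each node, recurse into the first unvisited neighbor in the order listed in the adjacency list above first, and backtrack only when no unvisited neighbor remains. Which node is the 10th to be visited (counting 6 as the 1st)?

Visit 6
6 → 7
7 → 8
8 → 10
10 → 3
3 → 11
11 → 4
4 → 0
0 → 1
1 → 5
0 → 12
12 → 9
9 → 2

Visit order: 6, 7, 8, 10, 3, 11, 4, 0, 1, 5, 12, 9, 2

5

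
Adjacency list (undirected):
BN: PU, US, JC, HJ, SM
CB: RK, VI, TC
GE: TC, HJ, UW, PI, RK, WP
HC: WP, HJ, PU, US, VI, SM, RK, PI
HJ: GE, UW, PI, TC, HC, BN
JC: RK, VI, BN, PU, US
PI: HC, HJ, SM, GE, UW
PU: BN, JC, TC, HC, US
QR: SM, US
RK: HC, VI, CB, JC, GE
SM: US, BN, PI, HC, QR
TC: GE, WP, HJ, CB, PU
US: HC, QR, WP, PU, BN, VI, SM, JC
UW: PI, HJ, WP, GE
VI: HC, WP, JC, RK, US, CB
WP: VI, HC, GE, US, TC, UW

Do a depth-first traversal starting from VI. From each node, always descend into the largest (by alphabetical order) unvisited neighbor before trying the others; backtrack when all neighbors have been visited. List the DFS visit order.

VI → WP → UW → PI → SM → US → QR → PU → TC → HJ → HC → RK → JC → BN → GE → CB

Visit VI
VI → WP
WP → UW
UW → PI
PI → SM
SM → US
US → QR
US → PU
PU → TC
TC → HJ
HJ → HC
HC → RK
RK → JC
JC → BN
RK → GE
RK → CB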